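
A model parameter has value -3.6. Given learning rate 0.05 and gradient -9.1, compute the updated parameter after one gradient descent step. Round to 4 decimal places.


w_new = w_old - lr * gradient
= -3.6 - 0.05 * -9.1
= -3.6 - (-0.455)
= -3.1450

-3.1450


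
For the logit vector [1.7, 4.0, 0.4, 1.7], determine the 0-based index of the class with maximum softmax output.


Softmax is a monotonic transformation, so it preserves the argmax.
We need to find the index of the maximum logit.
Index 0: 1.7
Index 1: 4.0
Index 2: 0.4
Index 3: 1.7
Maximum logit = 4.0 at index 1

1


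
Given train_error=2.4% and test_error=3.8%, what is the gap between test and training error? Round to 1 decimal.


Generalization gap = test_error - train_error
= 3.8 - 2.4
= 1.4%
A small gap suggests good generalization.

1.4


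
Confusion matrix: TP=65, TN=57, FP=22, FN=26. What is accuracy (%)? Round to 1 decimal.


Accuracy = (TP + TN) / (TP + TN + FP + FN) * 100
= (65 + 57) / (65 + 57 + 22 + 26)
= 122 / 170
= 0.7176
= 71.8%

71.8


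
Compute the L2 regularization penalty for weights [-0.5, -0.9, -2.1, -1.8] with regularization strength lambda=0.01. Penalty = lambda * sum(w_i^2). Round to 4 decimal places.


Squaring each weight:
(-0.5)^2 = 0.25
(-0.9)^2 = 0.81
(-2.1)^2 = 4.41
(-1.8)^2 = 3.24
Sum of squares = 8.71
Penalty = 0.01 * 8.71 = 0.0871

0.0871


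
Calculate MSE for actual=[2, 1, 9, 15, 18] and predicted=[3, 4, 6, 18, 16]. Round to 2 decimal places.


Differences: [-1, -3, 3, -3, 2]
Squared errors: [1, 9, 9, 9, 4]
Sum of squared errors = 32
MSE = 32 / 5 = 6.40

6.40


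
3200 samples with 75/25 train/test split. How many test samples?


Train samples = 3200 * 75% = 2400
Test samples = 3200 - 2400
= 800

800


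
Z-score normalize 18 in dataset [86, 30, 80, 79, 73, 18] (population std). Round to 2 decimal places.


Mean = (86 + 30 + 80 + 79 + 73 + 18) / 6 = 61.0
Variance = sum((x_i - mean)^2) / n = 710.6667
Std = sqrt(710.6667) = 26.6583
Z = (x - mean) / std
= (18 - 61.0) / 26.6583
= -43.0 / 26.6583
= -1.61

-1.61


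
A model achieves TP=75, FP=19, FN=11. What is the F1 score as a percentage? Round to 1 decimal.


Precision = TP / (TP + FP) = 75 / 94 = 0.7979
Recall = TP / (TP + FN) = 75 / 86 = 0.8721
F1 = 2 * P * R / (P + R)
= 2 * 0.7979 * 0.8721 / (0.7979 + 0.8721)
= 1.3916 / 1.67
= 0.8333
As percentage: 83.3%

83.3


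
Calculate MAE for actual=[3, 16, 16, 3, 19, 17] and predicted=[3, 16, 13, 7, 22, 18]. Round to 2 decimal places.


Absolute errors: [0, 0, 3, 4, 3, 1]
Sum of absolute errors = 11
MAE = 11 / 6 = 1.83

1.83


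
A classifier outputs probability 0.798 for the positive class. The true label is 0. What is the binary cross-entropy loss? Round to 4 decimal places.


For y=0: Loss = -log(1-p)
= -log(1 - 0.798)
= -log(0.202)
= -(-1.5995)
= 1.5995

1.5995


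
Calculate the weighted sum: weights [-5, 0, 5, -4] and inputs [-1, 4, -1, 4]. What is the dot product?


Element-wise products:
-5 * -1 = 5
0 * 4 = 0
5 * -1 = -5
-4 * 4 = -16
Sum = 5 + 0 + -5 + -16
= -16

-16


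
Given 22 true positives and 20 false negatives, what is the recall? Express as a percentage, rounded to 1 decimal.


Recall = TP / (TP + FN) * 100
= 22 / (22 + 20)
= 22 / 42
= 0.5238
= 52.4%

52.4


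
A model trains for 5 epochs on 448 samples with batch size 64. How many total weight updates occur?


Iterations per epoch = 448 / 64 = 7
Total updates = iterations_per_epoch * epochs
= 7 * 5
= 35

35


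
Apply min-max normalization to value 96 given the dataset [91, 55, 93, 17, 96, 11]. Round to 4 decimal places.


Min = 11, Max = 96
Range = 96 - 11 = 85
Scaled = (x - min) / (max - min)
= (96 - 11) / 85
= 85 / 85
= 1.0000

1.0000


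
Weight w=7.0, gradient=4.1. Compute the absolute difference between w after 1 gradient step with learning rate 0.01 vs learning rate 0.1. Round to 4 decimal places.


With lr=0.01: w_new = 7.0 - 0.01 * 4.1 = 6.959
With lr=0.1: w_new = 7.0 - 0.1 * 4.1 = 6.59
Absolute difference = |6.959 - 6.59|
= 0.3690

0.3690


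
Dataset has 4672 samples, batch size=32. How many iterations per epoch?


Iterations per epoch = dataset_size / batch_size
= 4672 / 32
= 146

146


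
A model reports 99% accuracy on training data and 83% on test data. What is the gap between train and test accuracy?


Gap = train_accuracy - test_accuracy
= 99 - 83
= 16%
This gap suggests the model is overfitting.

16


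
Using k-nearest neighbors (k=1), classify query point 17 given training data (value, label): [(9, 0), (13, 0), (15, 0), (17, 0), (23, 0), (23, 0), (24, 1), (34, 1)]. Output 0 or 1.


Distances from query 17:
Point 17 (class 0): distance = 0
K=1 nearest neighbors: classes = [0]
Votes for class 1: 0 / 1
Majority vote => class 0

0


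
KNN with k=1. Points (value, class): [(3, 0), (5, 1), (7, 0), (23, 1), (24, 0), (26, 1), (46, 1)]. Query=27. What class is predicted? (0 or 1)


Distances from query 27:
Point 26 (class 1): distance = 1
K=1 nearest neighbors: classes = [1]
Votes for class 1: 1 / 1
Majority vote => class 1

1


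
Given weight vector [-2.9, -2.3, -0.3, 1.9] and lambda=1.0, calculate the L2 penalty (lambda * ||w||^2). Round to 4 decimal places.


Squaring each weight:
(-2.9)^2 = 8.41
(-2.3)^2 = 5.29
(-0.3)^2 = 0.09
1.9^2 = 3.61
Sum of squares = 17.4
Penalty = 1.0 * 17.4 = 17.4000

17.4000


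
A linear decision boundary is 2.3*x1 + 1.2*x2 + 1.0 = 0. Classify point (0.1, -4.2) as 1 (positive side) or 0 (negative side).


Compute 2.3 * 0.1 + 1.2 * -4.2 + 1.0
= 0.23 + -5.04 + 1.0
= -3.81
Since -3.81 < 0, the point is on the negative side.

0


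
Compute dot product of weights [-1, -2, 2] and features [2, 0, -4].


Element-wise products:
-1 * 2 = -2
-2 * 0 = 0
2 * -4 = -8
Sum = -2 + 0 + -8
= -10

-10


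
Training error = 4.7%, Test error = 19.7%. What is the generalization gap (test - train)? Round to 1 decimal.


Generalization gap = test_error - train_error
= 19.7 - 4.7
= 15.0%
A large gap suggests overfitting.

15.0


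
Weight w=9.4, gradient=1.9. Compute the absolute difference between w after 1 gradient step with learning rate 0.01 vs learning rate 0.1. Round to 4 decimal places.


With lr=0.01: w_new = 9.4 - 0.01 * 1.9 = 9.381
With lr=0.1: w_new = 9.4 - 0.1 * 1.9 = 9.21
Absolute difference = |9.381 - 9.21|
= 0.1710

0.1710


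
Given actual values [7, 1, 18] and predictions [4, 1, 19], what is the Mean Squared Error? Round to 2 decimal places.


Differences: [3, 0, -1]
Squared errors: [9, 0, 1]
Sum of squared errors = 10
MSE = 10 / 3 = 3.33

3.33


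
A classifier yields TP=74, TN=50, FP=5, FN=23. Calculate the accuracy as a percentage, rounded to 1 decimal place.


Accuracy = (TP + TN) / (TP + TN + FP + FN) * 100
= (74 + 50) / (74 + 50 + 5 + 23)
= 124 / 152
= 0.8158
= 81.6%

81.6


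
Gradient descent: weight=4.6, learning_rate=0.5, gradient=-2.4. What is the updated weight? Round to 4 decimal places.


w_new = w_old - lr * gradient
= 4.6 - 0.5 * -2.4
= 4.6 - (-1.2)
= 5.8000

5.8000


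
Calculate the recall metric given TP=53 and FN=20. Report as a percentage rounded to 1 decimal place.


Recall = TP / (TP + FN) * 100
= 53 / (53 + 20)
= 53 / 73
= 0.726
= 72.6%

72.6


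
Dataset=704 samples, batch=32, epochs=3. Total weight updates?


Iterations per epoch = 704 / 32 = 22
Total updates = iterations_per_epoch * epochs
= 22 * 3
= 66

66


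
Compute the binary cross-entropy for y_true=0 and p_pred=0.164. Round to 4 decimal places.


For y=0: Loss = -log(1-p)
= -log(1 - 0.164)
= -log(0.836)
= -(-0.1791)
= 0.1791

0.1791


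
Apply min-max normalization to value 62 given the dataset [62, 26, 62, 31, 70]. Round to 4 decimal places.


Min = 26, Max = 70
Range = 70 - 26 = 44
Scaled = (x - min) / (max - min)
= (62 - 26) / 44
= 36 / 44
= 0.8182

0.8182


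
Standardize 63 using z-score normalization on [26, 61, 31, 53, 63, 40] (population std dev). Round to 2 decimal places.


Mean = (26 + 61 + 31 + 53 + 63 + 40) / 6 = 45.6667
Variance = sum((x_i - mean)^2) / n = 203.8889
Std = sqrt(203.8889) = 14.279
Z = (x - mean) / std
= (63 - 45.6667) / 14.279
= 17.3333 / 14.279
= 1.21

1.21


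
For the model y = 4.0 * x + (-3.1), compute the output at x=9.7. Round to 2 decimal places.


y = 4.0 * 9.7 + (-3.1)
= 38.8 + (-3.1)
= 35.70

35.70


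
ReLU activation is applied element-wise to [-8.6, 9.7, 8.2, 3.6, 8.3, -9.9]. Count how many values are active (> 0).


ReLU(x) = max(0, x) for each element:
ReLU(-8.6) = 0
ReLU(9.7) = 9.7
ReLU(8.2) = 8.2
ReLU(3.6) = 3.6
ReLU(8.3) = 8.3
ReLU(-9.9) = 0
Active neurons (>0): 4

4


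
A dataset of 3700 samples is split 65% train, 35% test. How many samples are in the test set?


Train samples = 3700 * 65% = 2405
Test samples = 3700 - 2405
= 1295

1295


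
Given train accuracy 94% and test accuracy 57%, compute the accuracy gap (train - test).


Gap = train_accuracy - test_accuracy
= 94 - 57
= 37%
This large gap strongly indicates overfitting.

37


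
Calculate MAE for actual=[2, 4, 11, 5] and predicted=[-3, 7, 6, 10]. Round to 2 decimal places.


Absolute errors: [5, 3, 5, 5]
Sum of absolute errors = 18
MAE = 18 / 4 = 4.50

4.50


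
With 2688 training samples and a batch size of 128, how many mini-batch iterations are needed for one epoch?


Iterations per epoch = dataset_size / batch_size
= 2688 / 128
= 21

21


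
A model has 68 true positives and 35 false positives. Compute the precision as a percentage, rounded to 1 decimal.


Precision = TP / (TP + FP) * 100
= 68 / (68 + 35)
= 68 / 103
= 0.6602
= 66.0%

66.0


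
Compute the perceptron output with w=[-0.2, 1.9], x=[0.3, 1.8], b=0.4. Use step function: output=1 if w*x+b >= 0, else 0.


z = w . x + b
= -0.2*0.3 + 1.9*1.8 + 0.4
= -0.06 + 3.42 + 0.4
= 3.36 + 0.4
= 3.76
Since z = 3.76 >= 0, output = 1

1


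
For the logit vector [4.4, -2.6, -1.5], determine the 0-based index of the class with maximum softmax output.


Softmax is a monotonic transformation, so it preserves the argmax.
We need to find the index of the maximum logit.
Index 0: 4.4
Index 1: -2.6
Index 2: -1.5
Maximum logit = 4.4 at index 0

0


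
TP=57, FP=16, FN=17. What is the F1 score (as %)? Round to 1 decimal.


Precision = TP / (TP + FP) = 57 / 73 = 0.7808
Recall = TP / (TP + FN) = 57 / 74 = 0.7703
F1 = 2 * P * R / (P + R)
= 2 * 0.7808 * 0.7703 / (0.7808 + 0.7703)
= 1.2029 / 1.5511
= 0.7755
As percentage: 77.6%

77.6


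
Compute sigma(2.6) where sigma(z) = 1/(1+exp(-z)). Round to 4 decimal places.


sigmoid(z) = 1 / (1 + exp(-z))
exp(-(2.6)) = exp(-2.6) = 0.0743
1 + 0.0743 = 1.0743
1 / 1.0743 = 0.9309

0.9309


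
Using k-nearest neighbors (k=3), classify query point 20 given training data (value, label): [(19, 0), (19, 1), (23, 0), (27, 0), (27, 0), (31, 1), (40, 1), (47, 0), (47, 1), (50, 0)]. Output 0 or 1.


Distances from query 20:
Point 19 (class 0): distance = 1
Point 19 (class 1): distance = 1
Point 23 (class 0): distance = 3
K=3 nearest neighbors: classes = [0, 1, 0]
Votes for class 1: 1 / 3
Majority vote => class 0

0


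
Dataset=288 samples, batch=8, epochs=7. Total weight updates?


Iterations per epoch = 288 / 8 = 36
Total updates = iterations_per_epoch * epochs
= 36 * 7
= 252

252


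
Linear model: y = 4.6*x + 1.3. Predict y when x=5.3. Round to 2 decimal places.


y = 4.6 * 5.3 + (1.3)
= 24.38 + (1.3)
= 25.68

25.68


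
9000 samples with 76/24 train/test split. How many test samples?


Train samples = 9000 * 76% = 6840
Test samples = 9000 - 6840
= 2160

2160


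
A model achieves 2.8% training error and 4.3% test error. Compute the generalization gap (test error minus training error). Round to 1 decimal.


Generalization gap = test_error - train_error
= 4.3 - 2.8
= 1.5%
A small gap suggests good generalization.

1.5


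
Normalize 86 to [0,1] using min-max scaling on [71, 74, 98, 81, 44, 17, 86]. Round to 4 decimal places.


Min = 17, Max = 98
Range = 98 - 17 = 81
Scaled = (x - min) / (max - min)
= (86 - 17) / 81
= 69 / 81
= 0.8519

0.8519


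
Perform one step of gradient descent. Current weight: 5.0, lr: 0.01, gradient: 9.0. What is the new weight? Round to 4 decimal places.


w_new = w_old - lr * gradient
= 5.0 - 0.01 * 9.0
= 5.0 - (0.09)
= 4.9100

4.9100


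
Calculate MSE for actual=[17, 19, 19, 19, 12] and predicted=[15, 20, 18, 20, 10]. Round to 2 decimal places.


Differences: [2, -1, 1, -1, 2]
Squared errors: [4, 1, 1, 1, 4]
Sum of squared errors = 11
MSE = 11 / 5 = 2.20

2.20


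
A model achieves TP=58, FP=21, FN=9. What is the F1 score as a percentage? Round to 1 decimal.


Precision = TP / (TP + FP) = 58 / 79 = 0.7342
Recall = TP / (TP + FN) = 58 / 67 = 0.8657
F1 = 2 * P * R / (P + R)
= 2 * 0.7342 * 0.8657 / (0.7342 + 0.8657)
= 1.2711 / 1.5998
= 0.7945
As percentage: 79.5%

79.5


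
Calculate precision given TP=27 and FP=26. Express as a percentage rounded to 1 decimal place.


Precision = TP / (TP + FP) * 100
= 27 / (27 + 26)
= 27 / 53
= 0.5094
= 50.9%

50.9


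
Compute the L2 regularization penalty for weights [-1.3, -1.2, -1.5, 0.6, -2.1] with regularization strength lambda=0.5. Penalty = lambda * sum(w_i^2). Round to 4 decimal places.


Squaring each weight:
(-1.3)^2 = 1.69
(-1.2)^2 = 1.44
(-1.5)^2 = 2.25
0.6^2 = 0.36
(-2.1)^2 = 4.41
Sum of squares = 10.15
Penalty = 0.5 * 10.15 = 5.0750

5.0750


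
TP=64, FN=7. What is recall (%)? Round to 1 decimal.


Recall = TP / (TP + FN) * 100
= 64 / (64 + 7)
= 64 / 71
= 0.9014
= 90.1%

90.1


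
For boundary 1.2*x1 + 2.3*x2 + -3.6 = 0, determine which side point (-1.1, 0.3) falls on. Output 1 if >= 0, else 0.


Compute 1.2 * -1.1 + 2.3 * 0.3 + -3.6
= -1.32 + 0.69 + -3.6
= -4.23
Since -4.23 < 0, the point is on the negative side.

0


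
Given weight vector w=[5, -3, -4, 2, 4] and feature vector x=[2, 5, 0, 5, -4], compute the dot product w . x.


Element-wise products:
5 * 2 = 10
-3 * 5 = -15
-4 * 0 = 0
2 * 5 = 10
4 * -4 = -16
Sum = 10 + -15 + 0 + 10 + -16
= -11

-11


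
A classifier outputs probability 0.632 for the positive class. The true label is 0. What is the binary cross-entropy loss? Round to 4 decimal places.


For y=0: Loss = -log(1-p)
= -log(1 - 0.632)
= -log(0.368)
= -(-0.9997)
= 0.9997

0.9997


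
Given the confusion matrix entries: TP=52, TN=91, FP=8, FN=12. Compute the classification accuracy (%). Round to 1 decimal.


Accuracy = (TP + TN) / (TP + TN + FP + FN) * 100
= (52 + 91) / (52 + 91 + 8 + 12)
= 143 / 163
= 0.8773
= 87.7%

87.7


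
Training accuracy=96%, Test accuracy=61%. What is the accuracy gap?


Gap = train_accuracy - test_accuracy
= 96 - 61
= 35%
This large gap strongly indicates overfitting.

35


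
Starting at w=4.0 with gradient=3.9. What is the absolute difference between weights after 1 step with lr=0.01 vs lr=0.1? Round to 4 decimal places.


With lr=0.01: w_new = 4.0 - 0.01 * 3.9 = 3.961
With lr=0.1: w_new = 4.0 - 0.1 * 3.9 = 3.61
Absolute difference = |3.961 - 3.61|
= 0.3510

0.3510


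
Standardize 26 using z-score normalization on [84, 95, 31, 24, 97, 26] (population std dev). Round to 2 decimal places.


Mean = (84 + 95 + 31 + 24 + 97 + 26) / 6 = 59.5
Variance = sum((x_i - mean)^2) / n = 1076.9167
Std = sqrt(1076.9167) = 32.8164
Z = (x - mean) / std
= (26 - 59.5) / 32.8164
= -33.5 / 32.8164
= -1.02

-1.02


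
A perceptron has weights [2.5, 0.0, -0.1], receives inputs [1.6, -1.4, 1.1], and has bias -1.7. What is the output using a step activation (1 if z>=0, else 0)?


z = w . x + b
= 2.5*1.6 + 0.0*-1.4 + -0.1*1.1 + -1.7
= 4.0 + -0.0 + -0.11 + -1.7
= 3.89 + -1.7
= 2.19
Since z = 2.19 >= 0, output = 1

1


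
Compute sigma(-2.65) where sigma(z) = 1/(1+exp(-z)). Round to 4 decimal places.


sigmoid(z) = 1 / (1 + exp(-z))
exp(-(-2.65)) = exp(2.65) = 14.154
1 + 14.154 = 15.154
1 / 15.154 = 0.0660

0.0660


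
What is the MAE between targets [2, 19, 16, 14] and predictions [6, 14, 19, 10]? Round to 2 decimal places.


Absolute errors: [4, 5, 3, 4]
Sum of absolute errors = 16
MAE = 16 / 4 = 4.00

4.00


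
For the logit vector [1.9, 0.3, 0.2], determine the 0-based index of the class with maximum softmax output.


Softmax is a monotonic transformation, so it preserves the argmax.
We need to find the index of the maximum logit.
Index 0: 1.9
Index 1: 0.3
Index 2: 0.2
Maximum logit = 1.9 at index 0

0


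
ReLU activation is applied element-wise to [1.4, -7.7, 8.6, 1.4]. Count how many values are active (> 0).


ReLU(x) = max(0, x) for each element:
ReLU(1.4) = 1.4
ReLU(-7.7) = 0
ReLU(8.6) = 8.6
ReLU(1.4) = 1.4
Active neurons (>0): 3

3


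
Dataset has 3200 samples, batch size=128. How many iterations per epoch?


Iterations per epoch = dataset_size / batch_size
= 3200 / 128
= 25

25


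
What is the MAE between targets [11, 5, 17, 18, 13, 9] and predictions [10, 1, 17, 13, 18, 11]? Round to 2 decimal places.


Absolute errors: [1, 4, 0, 5, 5, 2]
Sum of absolute errors = 17
MAE = 17 / 6 = 2.83

2.83


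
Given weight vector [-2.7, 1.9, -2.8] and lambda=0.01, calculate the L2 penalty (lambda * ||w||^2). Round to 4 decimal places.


Squaring each weight:
(-2.7)^2 = 7.29
1.9^2 = 3.61
(-2.8)^2 = 7.84
Sum of squares = 18.74
Penalty = 0.01 * 18.74 = 0.1874

0.1874


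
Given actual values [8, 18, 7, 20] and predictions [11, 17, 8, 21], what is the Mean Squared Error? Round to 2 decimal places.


Differences: [-3, 1, -1, -1]
Squared errors: [9, 1, 1, 1]
Sum of squared errors = 12
MSE = 12 / 4 = 3.00

3.00


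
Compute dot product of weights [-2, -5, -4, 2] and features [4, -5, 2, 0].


Element-wise products:
-2 * 4 = -8
-5 * -5 = 25
-4 * 2 = -8
2 * 0 = 0
Sum = -8 + 25 + -8 + 0
= 9

9


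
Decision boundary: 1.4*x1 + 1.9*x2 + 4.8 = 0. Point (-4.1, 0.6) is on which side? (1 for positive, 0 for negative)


Compute 1.4 * -4.1 + 1.9 * 0.6 + 4.8
= -5.74 + 1.14 + 4.8
= 0.2
Since 0.2 >= 0, the point is on the positive side.

1


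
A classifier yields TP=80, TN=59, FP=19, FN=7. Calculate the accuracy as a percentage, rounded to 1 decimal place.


Accuracy = (TP + TN) / (TP + TN + FP + FN) * 100
= (80 + 59) / (80 + 59 + 19 + 7)
= 139 / 165
= 0.8424
= 84.2%

84.2


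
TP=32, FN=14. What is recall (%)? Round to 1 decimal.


Recall = TP / (TP + FN) * 100
= 32 / (32 + 14)
= 32 / 46
= 0.6957
= 69.6%

69.6


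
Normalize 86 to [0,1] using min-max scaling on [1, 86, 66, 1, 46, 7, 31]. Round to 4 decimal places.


Min = 1, Max = 86
Range = 86 - 1 = 85
Scaled = (x - min) / (max - min)
= (86 - 1) / 85
= 85 / 85
= 1.0000

1.0000


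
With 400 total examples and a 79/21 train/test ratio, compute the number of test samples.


Train samples = 400 * 79% = 316
Test samples = 400 - 316
= 84

84


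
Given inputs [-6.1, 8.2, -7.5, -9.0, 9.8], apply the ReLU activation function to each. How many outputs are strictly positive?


ReLU(x) = max(0, x) for each element:
ReLU(-6.1) = 0
ReLU(8.2) = 8.2
ReLU(-7.5) = 0
ReLU(-9.0) = 0
ReLU(9.8) = 9.8
Active neurons (>0): 2

2


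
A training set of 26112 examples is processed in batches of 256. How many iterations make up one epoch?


Iterations per epoch = dataset_size / batch_size
= 26112 / 256
= 102

102


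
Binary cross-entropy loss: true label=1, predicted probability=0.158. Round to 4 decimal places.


For y=1: Loss = -log(p)
= -log(0.158)
= -(-1.8452)
= 1.8452

1.8452


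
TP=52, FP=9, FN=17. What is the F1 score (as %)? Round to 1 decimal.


Precision = TP / (TP + FP) = 52 / 61 = 0.8525
Recall = TP / (TP + FN) = 52 / 69 = 0.7536
F1 = 2 * P * R / (P + R)
= 2 * 0.8525 * 0.7536 / (0.8525 + 0.7536)
= 1.2849 / 1.6061
= 0.8
As percentage: 80.0%

80.0


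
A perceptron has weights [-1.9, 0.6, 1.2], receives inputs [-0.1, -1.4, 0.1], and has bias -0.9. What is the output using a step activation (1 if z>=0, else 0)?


z = w . x + b
= -1.9*-0.1 + 0.6*-1.4 + 1.2*0.1 + -0.9
= 0.19 + -0.84 + 0.12 + -0.9
= -0.53 + -0.9
= -1.43
Since z = -1.43 < 0, output = 0

0


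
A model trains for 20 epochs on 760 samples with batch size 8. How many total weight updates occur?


Iterations per epoch = 760 / 8 = 95
Total updates = iterations_per_epoch * epochs
= 95 * 20
= 1900

1900


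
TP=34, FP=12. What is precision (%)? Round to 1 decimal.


Precision = TP / (TP + FP) * 100
= 34 / (34 + 12)
= 34 / 46
= 0.7391
= 73.9%

73.9


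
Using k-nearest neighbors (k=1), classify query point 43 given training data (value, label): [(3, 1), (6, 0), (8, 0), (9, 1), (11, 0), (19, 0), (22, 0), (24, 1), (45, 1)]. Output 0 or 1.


Distances from query 43:
Point 45 (class 1): distance = 2
K=1 nearest neighbors: classes = [1]
Votes for class 1: 1 / 1
Majority vote => class 1

1


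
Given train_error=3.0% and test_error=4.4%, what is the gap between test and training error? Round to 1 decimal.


Generalization gap = test_error - train_error
= 4.4 - 3.0
= 1.4%
A small gap suggests good generalization.

1.4


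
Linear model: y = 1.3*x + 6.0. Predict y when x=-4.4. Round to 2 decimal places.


y = 1.3 * -4.4 + (6.0)
= -5.72 + (6.0)
= 0.28

0.28


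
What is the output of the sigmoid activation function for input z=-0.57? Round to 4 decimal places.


sigmoid(z) = 1 / (1 + exp(-z))
exp(-(-0.57)) = exp(0.57) = 1.7683
1 + 1.7683 = 2.7683
1 / 2.7683 = 0.3612

0.3612


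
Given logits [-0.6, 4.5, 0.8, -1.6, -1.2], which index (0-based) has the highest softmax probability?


Softmax is a monotonic transformation, so it preserves the argmax.
We need to find the index of the maximum logit.
Index 0: -0.6
Index 1: 4.5
Index 2: 0.8
Index 3: -1.6
Index 4: -1.2
Maximum logit = 4.5 at index 1

1


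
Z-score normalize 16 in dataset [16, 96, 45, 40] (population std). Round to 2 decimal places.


Mean = (16 + 96 + 45 + 40) / 4 = 49.25
Variance = sum((x_i - mean)^2) / n = 848.6875
Std = sqrt(848.6875) = 29.1322
Z = (x - mean) / std
= (16 - 49.25) / 29.1322
= -33.25 / 29.1322
= -1.14

-1.14


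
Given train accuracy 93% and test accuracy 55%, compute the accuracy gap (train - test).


Gap = train_accuracy - test_accuracy
= 93 - 55
= 38%
This large gap strongly indicates overfitting.

38


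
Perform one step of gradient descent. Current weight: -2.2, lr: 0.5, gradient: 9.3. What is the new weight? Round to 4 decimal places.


w_new = w_old - lr * gradient
= -2.2 - 0.5 * 9.3
= -2.2 - (4.65)
= -6.8500

-6.8500


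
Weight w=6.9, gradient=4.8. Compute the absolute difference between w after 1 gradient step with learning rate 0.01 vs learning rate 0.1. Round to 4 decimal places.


With lr=0.01: w_new = 6.9 - 0.01 * 4.8 = 6.852
With lr=0.1: w_new = 6.9 - 0.1 * 4.8 = 6.42
Absolute difference = |6.852 - 6.42|
= 0.4320

0.4320


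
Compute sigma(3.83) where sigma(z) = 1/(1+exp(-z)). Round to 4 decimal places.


sigmoid(z) = 1 / (1 + exp(-z))
exp(-(3.83)) = exp(-3.83) = 0.0217
1 + 0.0217 = 1.0217
1 / 1.0217 = 0.9788

0.9788


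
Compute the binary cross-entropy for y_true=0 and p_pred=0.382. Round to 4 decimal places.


For y=0: Loss = -log(1-p)
= -log(1 - 0.382)
= -log(0.618)
= -(-0.4813)
= 0.4813

0.4813


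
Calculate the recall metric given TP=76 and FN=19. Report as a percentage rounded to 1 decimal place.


Recall = TP / (TP + FN) * 100
= 76 / (76 + 19)
= 76 / 95
= 0.8
= 80.0%

80.0


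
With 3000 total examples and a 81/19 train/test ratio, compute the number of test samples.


Train samples = 3000 * 81% = 2430
Test samples = 3000 - 2430
= 570

570


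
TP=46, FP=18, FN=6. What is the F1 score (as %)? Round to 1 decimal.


Precision = TP / (TP + FP) = 46 / 64 = 0.7188
Recall = TP / (TP + FN) = 46 / 52 = 0.8846
F1 = 2 * P * R / (P + R)
= 2 * 0.7188 * 0.8846 / (0.7188 + 0.8846)
= 1.2716 / 1.6034
= 0.7931
As percentage: 79.3%

79.3


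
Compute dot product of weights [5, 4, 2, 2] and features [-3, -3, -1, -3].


Element-wise products:
5 * -3 = -15
4 * -3 = -12
2 * -1 = -2
2 * -3 = -6
Sum = -15 + -12 + -2 + -6
= -35

-35


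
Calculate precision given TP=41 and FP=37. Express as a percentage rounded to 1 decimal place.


Precision = TP / (TP + FP) * 100
= 41 / (41 + 37)
= 41 / 78
= 0.5256
= 52.6%

52.6


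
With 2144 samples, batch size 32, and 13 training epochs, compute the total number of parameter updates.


Iterations per epoch = 2144 / 32 = 67
Total updates = iterations_per_epoch * epochs
= 67 * 13
= 871

871


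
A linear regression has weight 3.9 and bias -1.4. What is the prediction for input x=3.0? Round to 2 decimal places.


y = 3.9 * 3.0 + (-1.4)
= 11.7 + (-1.4)
= 10.30

10.30


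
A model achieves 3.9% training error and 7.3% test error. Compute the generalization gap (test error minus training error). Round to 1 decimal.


Generalization gap = test_error - train_error
= 7.3 - 3.9
= 3.4%
A moderate gap.

3.4


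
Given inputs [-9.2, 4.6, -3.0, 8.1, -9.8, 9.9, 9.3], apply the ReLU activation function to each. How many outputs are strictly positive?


ReLU(x) = max(0, x) for each element:
ReLU(-9.2) = 0
ReLU(4.6) = 4.6
ReLU(-3.0) = 0
ReLU(8.1) = 8.1
ReLU(-9.8) = 0
ReLU(9.9) = 9.9
ReLU(9.3) = 9.3
Active neurons (>0): 4

4


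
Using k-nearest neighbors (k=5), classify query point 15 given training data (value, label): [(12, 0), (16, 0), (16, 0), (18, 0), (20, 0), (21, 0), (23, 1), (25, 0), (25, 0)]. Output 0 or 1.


Distances from query 15:
Point 16 (class 0): distance = 1
Point 16 (class 0): distance = 1
Point 12 (class 0): distance = 3
Point 18 (class 0): distance = 3
Point 20 (class 0): distance = 5
K=5 nearest neighbors: classes = [0, 0, 0, 0, 0]
Votes for class 1: 0 / 5
Majority vote => class 0

0


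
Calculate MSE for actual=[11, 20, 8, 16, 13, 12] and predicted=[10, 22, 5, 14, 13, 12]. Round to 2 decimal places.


Differences: [1, -2, 3, 2, 0, 0]
Squared errors: [1, 4, 9, 4, 0, 0]
Sum of squared errors = 18
MSE = 18 / 6 = 3.00

3.00


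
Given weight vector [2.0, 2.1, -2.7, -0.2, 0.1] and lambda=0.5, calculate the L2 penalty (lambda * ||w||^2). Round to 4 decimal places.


Squaring each weight:
2.0^2 = 4.0
2.1^2 = 4.41
(-2.7)^2 = 7.29
(-0.2)^2 = 0.04
0.1^2 = 0.01
Sum of squares = 15.75
Penalty = 0.5 * 15.75 = 7.8750

7.8750


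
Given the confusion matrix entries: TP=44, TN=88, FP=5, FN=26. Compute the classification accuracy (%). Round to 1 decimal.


Accuracy = (TP + TN) / (TP + TN + FP + FN) * 100
= (44 + 88) / (44 + 88 + 5 + 26)
= 132 / 163
= 0.8098
= 81.0%

81.0


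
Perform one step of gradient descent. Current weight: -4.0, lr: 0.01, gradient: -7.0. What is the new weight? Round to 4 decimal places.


w_new = w_old - lr * gradient
= -4.0 - 0.01 * -7.0
= -4.0 - (-0.07)
= -3.9300

-3.9300


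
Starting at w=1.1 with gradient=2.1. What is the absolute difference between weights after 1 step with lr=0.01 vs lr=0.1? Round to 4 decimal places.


With lr=0.01: w_new = 1.1 - 0.01 * 2.1 = 1.079
With lr=0.1: w_new = 1.1 - 0.1 * 2.1 = 0.89
Absolute difference = |1.079 - 0.89|
= 0.1890

0.1890


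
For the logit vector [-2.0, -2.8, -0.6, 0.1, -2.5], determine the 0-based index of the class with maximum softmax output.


Softmax is a monotonic transformation, so it preserves the argmax.
We need to find the index of the maximum logit.
Index 0: -2.0
Index 1: -2.8
Index 2: -0.6
Index 3: 0.1
Index 4: -2.5
Maximum logit = 0.1 at index 3

3


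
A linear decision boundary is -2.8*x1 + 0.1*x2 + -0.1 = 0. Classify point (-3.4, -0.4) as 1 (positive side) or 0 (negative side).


Compute -2.8 * -3.4 + 0.1 * -0.4 + -0.1
= 9.52 + -0.04 + -0.1
= 9.38
Since 9.38 >= 0, the point is on the positive side.

1


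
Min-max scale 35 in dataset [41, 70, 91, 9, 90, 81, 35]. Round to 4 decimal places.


Min = 9, Max = 91
Range = 91 - 9 = 82
Scaled = (x - min) / (max - min)
= (35 - 9) / 82
= 26 / 82
= 0.3171

0.3171


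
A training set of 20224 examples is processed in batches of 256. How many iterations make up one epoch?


Iterations per epoch = dataset_size / batch_size
= 20224 / 256
= 79

79


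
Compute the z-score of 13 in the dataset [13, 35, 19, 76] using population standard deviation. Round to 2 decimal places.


Mean = (13 + 35 + 19 + 76) / 4 = 35.75
Variance = sum((x_i - mean)^2) / n = 604.6875
Std = sqrt(604.6875) = 24.5904
Z = (x - mean) / std
= (13 - 35.75) / 24.5904
= -22.75 / 24.5904
= -0.93

-0.93


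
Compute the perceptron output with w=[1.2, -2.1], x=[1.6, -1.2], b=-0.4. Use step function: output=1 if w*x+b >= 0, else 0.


z = w . x + b
= 1.2*1.6 + -2.1*-1.2 + -0.4
= 1.92 + 2.52 + -0.4
= 4.44 + -0.4
= 4.04
Since z = 4.04 >= 0, output = 1

1


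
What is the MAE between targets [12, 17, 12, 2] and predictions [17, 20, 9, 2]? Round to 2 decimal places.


Absolute errors: [5, 3, 3, 0]
Sum of absolute errors = 11
MAE = 11 / 4 = 2.75

2.75


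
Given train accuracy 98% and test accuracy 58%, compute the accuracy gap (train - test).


Gap = train_accuracy - test_accuracy
= 98 - 58
= 40%
This large gap strongly indicates overfitting.

40


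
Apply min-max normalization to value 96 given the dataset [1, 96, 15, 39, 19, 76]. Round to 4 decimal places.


Min = 1, Max = 96
Range = 96 - 1 = 95
Scaled = (x - min) / (max - min)
= (96 - 1) / 95
= 95 / 95
= 1.0000

1.0000


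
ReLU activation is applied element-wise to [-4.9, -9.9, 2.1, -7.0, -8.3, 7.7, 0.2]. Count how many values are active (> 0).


ReLU(x) = max(0, x) for each element:
ReLU(-4.9) = 0
ReLU(-9.9) = 0
ReLU(2.1) = 2.1
ReLU(-7.0) = 0
ReLU(-8.3) = 0
ReLU(7.7) = 7.7
ReLU(0.2) = 0.2
Active neurons (>0): 3

3


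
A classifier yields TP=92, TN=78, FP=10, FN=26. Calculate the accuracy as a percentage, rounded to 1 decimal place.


Accuracy = (TP + TN) / (TP + TN + FP + FN) * 100
= (92 + 78) / (92 + 78 + 10 + 26)
= 170 / 206
= 0.8252
= 82.5%

82.5


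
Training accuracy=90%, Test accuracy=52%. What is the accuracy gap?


Gap = train_accuracy - test_accuracy
= 90 - 52
= 38%
This large gap strongly indicates overfitting.

38


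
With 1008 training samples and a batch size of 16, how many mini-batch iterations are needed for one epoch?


Iterations per epoch = dataset_size / batch_size
= 1008 / 16
= 63

63


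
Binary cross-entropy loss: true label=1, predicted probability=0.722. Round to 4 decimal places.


For y=1: Loss = -log(p)
= -log(0.722)
= -(-0.3257)
= 0.3257

0.3257


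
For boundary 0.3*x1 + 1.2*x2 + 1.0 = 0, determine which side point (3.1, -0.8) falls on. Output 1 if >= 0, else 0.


Compute 0.3 * 3.1 + 1.2 * -0.8 + 1.0
= 0.93 + -0.96 + 1.0
= 0.97
Since 0.97 >= 0, the point is on the positive side.

1


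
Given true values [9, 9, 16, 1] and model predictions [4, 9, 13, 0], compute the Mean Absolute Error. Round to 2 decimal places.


Absolute errors: [5, 0, 3, 1]
Sum of absolute errors = 9
MAE = 9 / 4 = 2.25

2.25


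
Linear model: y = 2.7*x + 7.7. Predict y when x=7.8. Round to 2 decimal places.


y = 2.7 * 7.8 + (7.7)
= 21.06 + (7.7)
= 28.76

28.76


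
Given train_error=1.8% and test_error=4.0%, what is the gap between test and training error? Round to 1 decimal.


Generalization gap = test_error - train_error
= 4.0 - 1.8
= 2.2%
A moderate gap.

2.2


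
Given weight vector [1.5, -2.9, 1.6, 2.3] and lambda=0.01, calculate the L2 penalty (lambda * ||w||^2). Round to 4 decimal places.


Squaring each weight:
1.5^2 = 2.25
(-2.9)^2 = 8.41
1.6^2 = 2.56
2.3^2 = 5.29
Sum of squares = 18.51
Penalty = 0.01 * 18.51 = 0.1851

0.1851


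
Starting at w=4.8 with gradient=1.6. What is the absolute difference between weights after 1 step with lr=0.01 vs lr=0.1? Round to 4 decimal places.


With lr=0.01: w_new = 4.8 - 0.01 * 1.6 = 4.784
With lr=0.1: w_new = 4.8 - 0.1 * 1.6 = 4.64
Absolute difference = |4.784 - 4.64|
= 0.1440

0.1440


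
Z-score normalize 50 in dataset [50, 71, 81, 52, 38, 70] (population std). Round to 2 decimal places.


Mean = (50 + 71 + 81 + 52 + 38 + 70) / 6 = 60.3333
Variance = sum((x_i - mean)^2) / n = 218.2222
Std = sqrt(218.2222) = 14.7723
Z = (x - mean) / std
= (50 - 60.3333) / 14.7723
= -10.3333 / 14.7723
= -0.70

-0.70


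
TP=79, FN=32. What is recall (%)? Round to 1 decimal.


Recall = TP / (TP + FN) * 100
= 79 / (79 + 32)
= 79 / 111
= 0.7117
= 71.2%

71.2


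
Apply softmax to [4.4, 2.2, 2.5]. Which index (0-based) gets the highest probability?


Softmax is a monotonic transformation, so it preserves the argmax.
We need to find the index of the maximum logit.
Index 0: 4.4
Index 1: 2.2
Index 2: 2.5
Maximum logit = 4.4 at index 0

0


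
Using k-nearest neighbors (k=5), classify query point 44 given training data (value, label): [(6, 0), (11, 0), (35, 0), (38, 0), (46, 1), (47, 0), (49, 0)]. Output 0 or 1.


Distances from query 44:
Point 46 (class 1): distance = 2
Point 47 (class 0): distance = 3
Point 49 (class 0): distance = 5
Point 38 (class 0): distance = 6
Point 35 (class 0): distance = 9
K=5 nearest neighbors: classes = [1, 0, 0, 0, 0]
Votes for class 1: 1 / 5
Majority vote => class 0

0


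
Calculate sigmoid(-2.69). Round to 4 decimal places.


sigmoid(z) = 1 / (1 + exp(-z))
exp(-(-2.69)) = exp(2.69) = 14.7317
1 + 14.7317 = 15.7317
1 / 15.7317 = 0.0636

0.0636


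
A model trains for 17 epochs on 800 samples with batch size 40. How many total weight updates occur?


Iterations per epoch = 800 / 40 = 20
Total updates = iterations_per_epoch * epochs
= 20 * 17
= 340

340


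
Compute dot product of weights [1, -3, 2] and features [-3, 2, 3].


Element-wise products:
1 * -3 = -3
-3 * 2 = -6
2 * 3 = 6
Sum = -3 + -6 + 6
= -3

-3


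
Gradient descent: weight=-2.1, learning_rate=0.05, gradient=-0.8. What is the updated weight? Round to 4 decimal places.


w_new = w_old - lr * gradient
= -2.1 - 0.05 * -0.8
= -2.1 - (-0.04)
= -2.0600

-2.0600


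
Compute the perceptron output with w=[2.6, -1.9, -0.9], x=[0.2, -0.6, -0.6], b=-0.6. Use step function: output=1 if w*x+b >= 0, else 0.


z = w . x + b
= 2.6*0.2 + -1.9*-0.6 + -0.9*-0.6 + -0.6
= 0.52 + 1.14 + 0.54 + -0.6
= 2.2 + -0.6
= 1.6
Since z = 1.6 >= 0, output = 1

1


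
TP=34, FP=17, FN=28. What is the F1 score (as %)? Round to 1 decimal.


Precision = TP / (TP + FP) = 34 / 51 = 0.6667
Recall = TP / (TP + FN) = 34 / 62 = 0.5484
F1 = 2 * P * R / (P + R)
= 2 * 0.6667 * 0.5484 / (0.6667 + 0.5484)
= 0.7312 / 1.2151
= 0.6018
As percentage: 60.2%

60.2


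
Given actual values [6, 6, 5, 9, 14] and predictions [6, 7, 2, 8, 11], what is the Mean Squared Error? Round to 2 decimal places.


Differences: [0, -1, 3, 1, 3]
Squared errors: [0, 1, 9, 1, 9]
Sum of squared errors = 20
MSE = 20 / 5 = 4.00

4.00


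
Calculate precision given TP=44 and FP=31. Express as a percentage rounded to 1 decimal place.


Precision = TP / (TP + FP) * 100
= 44 / (44 + 31)
= 44 / 75
= 0.5867
= 58.7%

58.7


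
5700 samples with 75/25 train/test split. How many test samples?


Train samples = 5700 * 75% = 4275
Test samples = 5700 - 4275
= 1425

1425


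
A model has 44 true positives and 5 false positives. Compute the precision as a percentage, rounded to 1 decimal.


Precision = TP / (TP + FP) * 100
= 44 / (44 + 5)
= 44 / 49
= 0.898
= 89.8%

89.8


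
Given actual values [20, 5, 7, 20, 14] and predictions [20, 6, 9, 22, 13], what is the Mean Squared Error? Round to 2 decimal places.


Differences: [0, -1, -2, -2, 1]
Squared errors: [0, 1, 4, 4, 1]
Sum of squared errors = 10
MSE = 10 / 5 = 2.00

2.00


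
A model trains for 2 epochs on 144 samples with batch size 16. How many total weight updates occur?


Iterations per epoch = 144 / 16 = 9
Total updates = iterations_per_epoch * epochs
= 9 * 2
= 18

18


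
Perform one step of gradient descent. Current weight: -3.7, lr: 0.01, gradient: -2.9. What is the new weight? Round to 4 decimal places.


w_new = w_old - lr * gradient
= -3.7 - 0.01 * -2.9
= -3.7 - (-0.029)
= -3.6710

-3.6710


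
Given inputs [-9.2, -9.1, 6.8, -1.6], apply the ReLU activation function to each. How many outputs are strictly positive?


ReLU(x) = max(0, x) for each element:
ReLU(-9.2) = 0
ReLU(-9.1) = 0
ReLU(6.8) = 6.8
ReLU(-1.6) = 0
Active neurons (>0): 1

1


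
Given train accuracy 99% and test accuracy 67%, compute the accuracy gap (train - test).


Gap = train_accuracy - test_accuracy
= 99 - 67
= 32%
This large gap strongly indicates overfitting.

32


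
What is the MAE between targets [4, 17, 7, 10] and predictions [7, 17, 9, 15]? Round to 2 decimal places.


Absolute errors: [3, 0, 2, 5]
Sum of absolute errors = 10
MAE = 10 / 4 = 2.50

2.50


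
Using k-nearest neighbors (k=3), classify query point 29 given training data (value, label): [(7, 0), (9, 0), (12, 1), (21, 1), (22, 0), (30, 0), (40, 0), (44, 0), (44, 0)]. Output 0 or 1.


Distances from query 29:
Point 30 (class 0): distance = 1
Point 22 (class 0): distance = 7
Point 21 (class 1): distance = 8
K=3 nearest neighbors: classes = [0, 0, 1]
Votes for class 1: 1 / 3
Majority vote => class 0

0


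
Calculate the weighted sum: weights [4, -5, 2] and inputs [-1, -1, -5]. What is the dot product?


Element-wise products:
4 * -1 = -4
-5 * -1 = 5
2 * -5 = -10
Sum = -4 + 5 + -10
= -9

-9


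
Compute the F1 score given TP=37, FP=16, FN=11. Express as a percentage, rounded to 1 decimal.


Precision = TP / (TP + FP) = 37 / 53 = 0.6981
Recall = TP / (TP + FN) = 37 / 48 = 0.7708
F1 = 2 * P * R / (P + R)
= 2 * 0.6981 * 0.7708 / (0.6981 + 0.7708)
= 1.0763 / 1.4689
= 0.7327
As percentage: 73.3%

73.3


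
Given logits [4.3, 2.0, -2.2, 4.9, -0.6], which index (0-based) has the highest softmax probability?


Softmax is a monotonic transformation, so it preserves the argmax.
We need to find the index of the maximum logit.
Index 0: 4.3
Index 1: 2.0
Index 2: -2.2
Index 3: 4.9
Index 4: -0.6
Maximum logit = 4.9 at index 3

3


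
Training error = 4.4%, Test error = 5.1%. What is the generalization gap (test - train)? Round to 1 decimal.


Generalization gap = test_error - train_error
= 5.1 - 4.4
= 0.7%
A small gap suggests good generalization.

0.7


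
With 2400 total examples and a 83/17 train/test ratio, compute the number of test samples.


Train samples = 2400 * 83% = 1992
Test samples = 2400 - 1992
= 408

408


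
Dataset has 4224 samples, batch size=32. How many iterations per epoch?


Iterations per epoch = dataset_size / batch_size
= 4224 / 32
= 132

132


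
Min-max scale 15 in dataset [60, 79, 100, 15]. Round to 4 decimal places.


Min = 15, Max = 100
Range = 100 - 15 = 85
Scaled = (x - min) / (max - min)
= (15 - 15) / 85
= 0 / 85
= 0.0000

0.0000


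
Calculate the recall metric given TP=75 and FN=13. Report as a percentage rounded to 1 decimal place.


Recall = TP / (TP + FN) * 100
= 75 / (75 + 13)
= 75 / 88
= 0.8523
= 85.2%

85.2


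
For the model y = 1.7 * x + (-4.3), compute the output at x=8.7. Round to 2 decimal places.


y = 1.7 * 8.7 + (-4.3)
= 14.79 + (-4.3)
= 10.49

10.49


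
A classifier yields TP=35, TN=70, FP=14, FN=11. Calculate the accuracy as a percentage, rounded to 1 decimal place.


Accuracy = (TP + TN) / (TP + TN + FP + FN) * 100
= (35 + 70) / (35 + 70 + 14 + 11)
= 105 / 130
= 0.8077
= 80.8%

80.8


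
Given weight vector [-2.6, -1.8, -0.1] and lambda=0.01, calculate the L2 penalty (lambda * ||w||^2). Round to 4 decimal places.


Squaring each weight:
(-2.6)^2 = 6.76
(-1.8)^2 = 3.24
(-0.1)^2 = 0.01
Sum of squares = 10.01
Penalty = 0.01 * 10.01 = 0.1001

0.1001


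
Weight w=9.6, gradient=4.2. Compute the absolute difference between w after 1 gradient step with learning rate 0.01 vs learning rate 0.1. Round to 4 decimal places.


With lr=0.01: w_new = 9.6 - 0.01 * 4.2 = 9.558
With lr=0.1: w_new = 9.6 - 0.1 * 4.2 = 9.18
Absolute difference = |9.558 - 9.18|
= 0.3780

0.3780
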